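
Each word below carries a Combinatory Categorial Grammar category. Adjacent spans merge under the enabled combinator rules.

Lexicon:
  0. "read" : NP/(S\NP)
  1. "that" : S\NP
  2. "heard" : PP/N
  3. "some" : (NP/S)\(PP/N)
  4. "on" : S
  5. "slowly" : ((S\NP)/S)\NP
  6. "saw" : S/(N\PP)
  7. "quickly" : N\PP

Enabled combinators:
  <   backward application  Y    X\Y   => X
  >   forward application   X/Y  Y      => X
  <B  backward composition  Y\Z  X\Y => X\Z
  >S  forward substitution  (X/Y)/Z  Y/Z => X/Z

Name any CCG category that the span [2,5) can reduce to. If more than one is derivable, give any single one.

NP

[0,8] S   <
  [0,2] NP   >
    [0,1] "read" : NP/(S\NP)
    [1,2] "that" : S\NP
  [2,8] S\NP   >
    [2,6] (S\NP)/S   <
      [2,5] NP   >
        [2,4] NP/S   <
          [2,3] "heard" : PP/N
          [3,4] "some" : (NP/S)\(PP/N)
        [4,5] "on" : S
      [5,6] "slowly" : ((S\NP)/S)\NP
    [6,8] S   >
      [6,7] "saw" : S/(N\PP)
      [7,8] "quickly" : N\PP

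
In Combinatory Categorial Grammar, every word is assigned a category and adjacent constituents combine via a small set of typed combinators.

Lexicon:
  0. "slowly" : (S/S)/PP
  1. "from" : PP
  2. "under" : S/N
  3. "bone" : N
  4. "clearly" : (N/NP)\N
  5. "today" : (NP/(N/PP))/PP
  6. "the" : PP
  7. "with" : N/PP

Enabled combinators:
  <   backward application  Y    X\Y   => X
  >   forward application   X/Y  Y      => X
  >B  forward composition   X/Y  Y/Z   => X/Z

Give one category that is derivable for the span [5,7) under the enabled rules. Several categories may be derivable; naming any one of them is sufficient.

NP/(N/PP)

[0,8] S   >
  [0,5] S/NP   >B
    [0,3] S/N   >B
      [0,2] S/S   >
        [0,1] "slowly" : (S/S)/PP
        [1,2] "from" : PP
      [2,3] "under" : S/N
    [3,5] N/NP   <
      [3,4] "bone" : N
      [4,5] "clearly" : (N/NP)\N
  [5,8] NP   >
    [5,7] NP/(N/PP)   >
      [5,6] "today" : (NP/(N/PP))/PP
      [6,7] "the" : PP
    [7,8] "with" : N/PP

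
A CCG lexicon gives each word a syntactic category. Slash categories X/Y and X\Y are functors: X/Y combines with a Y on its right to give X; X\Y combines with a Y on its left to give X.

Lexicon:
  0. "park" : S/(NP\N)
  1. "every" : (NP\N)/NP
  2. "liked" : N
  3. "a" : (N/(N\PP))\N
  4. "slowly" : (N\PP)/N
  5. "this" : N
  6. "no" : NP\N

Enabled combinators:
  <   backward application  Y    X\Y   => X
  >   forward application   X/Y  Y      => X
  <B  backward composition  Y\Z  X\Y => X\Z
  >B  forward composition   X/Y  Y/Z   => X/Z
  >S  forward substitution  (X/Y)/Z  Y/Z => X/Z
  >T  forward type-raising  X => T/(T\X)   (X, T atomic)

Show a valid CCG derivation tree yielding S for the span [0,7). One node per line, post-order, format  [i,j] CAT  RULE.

[0,7] S   >
  [0,2] S/NP   >B
    [0,1] "park" : S/(NP\N)
    [1,2] "every" : (NP\N)/NP
  [2,7] NP   <
    [2,6] N   >
      [2,4] N/(N\PP)   <
        [2,3] "liked" : N
        [3,4] "a" : (N/(N\PP))\N
      [4,6] N\PP   >
        [4,5] "slowly" : (N\PP)/N
        [5,6] "this" : N
    [6,7] "no" : NP\N

[0,1] S/(NP\N)  lex  "park"
[1,2] (NP\N)/NP  lex  "every"
[0,2] S/NP  >B  k=1
[2,3] N  lex  "liked"
[3,4] (N/(N\PP))\N  lex  "a"
[2,4] N/(N\PP)  <  k=3
[4,5] (N\PP)/N  lex  "slowly"
[5,6] N  lex  "this"
[4,6] N\PP  >  k=5
[2,6] N  >  k=4
[6,7] NP\N  lex  "no"
[2,7] NP  <  k=6
[0,7] S  >  k=2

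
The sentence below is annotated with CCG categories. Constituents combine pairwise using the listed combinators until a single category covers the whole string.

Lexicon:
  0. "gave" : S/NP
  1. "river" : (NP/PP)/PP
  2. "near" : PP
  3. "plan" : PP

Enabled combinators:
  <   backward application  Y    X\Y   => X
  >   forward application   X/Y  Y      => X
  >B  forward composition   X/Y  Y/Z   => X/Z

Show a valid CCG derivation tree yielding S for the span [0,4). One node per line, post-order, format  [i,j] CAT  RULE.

[0,1] S/NP  lex  "gave"
[1,2] (NP/PP)/PP  lex  "river"
[2,3] PP  lex  "near"
[1,3] NP/PP  >  k=2
[3,4] PP  lex  "plan"
[1,4] NP  >  k=3
[0,4] S  >  k=1

[0,4] S   >
  [0,1] "gave" : S/NP
  [1,4] NP   >
    [1,3] NP/PP   >
      [1,2] "river" : (NP/PP)/PP
      [2,3] "near" : PP
    [3,4] "plan" : PP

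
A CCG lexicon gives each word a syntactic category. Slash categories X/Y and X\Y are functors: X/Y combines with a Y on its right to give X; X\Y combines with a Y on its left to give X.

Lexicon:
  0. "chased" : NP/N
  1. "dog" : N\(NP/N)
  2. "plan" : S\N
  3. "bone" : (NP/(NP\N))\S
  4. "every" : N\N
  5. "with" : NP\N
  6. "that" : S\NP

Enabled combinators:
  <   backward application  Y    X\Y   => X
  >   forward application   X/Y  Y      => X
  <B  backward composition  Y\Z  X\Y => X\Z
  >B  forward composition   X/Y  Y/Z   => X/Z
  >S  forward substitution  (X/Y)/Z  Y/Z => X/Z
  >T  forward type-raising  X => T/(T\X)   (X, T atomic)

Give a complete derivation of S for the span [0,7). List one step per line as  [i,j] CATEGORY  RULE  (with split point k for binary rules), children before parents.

[0,1] NP/N  lex  "chased"
[1,2] N\(NP/N)  lex  "dog"
[0,2] N  <  k=1
[2,3] S\N  lex  "plan"
[0,3] S  <  k=2
[3,4] (NP/(NP\N))\S  lex  "bone"
[0,4] NP/(NP\N)  <  k=3
[4,5] N\N  lex  "every"
[5,6] NP\N  lex  "with"
[4,6] NP\N  <B  k=5
[0,6] NP  >  k=4
[6,7] S\NP  lex  "that"
[0,7] S  <  k=6

[0,7] S   <
  [0,6] NP   >
    [0,4] NP/(NP\N)   <
      [0,3] S   <
        [0,2] N   <
          [0,1] "chased" : NP/N
          [1,2] "dog" : N\(NP/N)
        [2,3] "plan" : S\N
      [3,4] "bone" : (NP/(NP\N))\S
    [4,6] NP\N   <B
      [4,5] "every" : N\N
      [5,6] "with" : NP\N
  [6,7] "that" : S\NP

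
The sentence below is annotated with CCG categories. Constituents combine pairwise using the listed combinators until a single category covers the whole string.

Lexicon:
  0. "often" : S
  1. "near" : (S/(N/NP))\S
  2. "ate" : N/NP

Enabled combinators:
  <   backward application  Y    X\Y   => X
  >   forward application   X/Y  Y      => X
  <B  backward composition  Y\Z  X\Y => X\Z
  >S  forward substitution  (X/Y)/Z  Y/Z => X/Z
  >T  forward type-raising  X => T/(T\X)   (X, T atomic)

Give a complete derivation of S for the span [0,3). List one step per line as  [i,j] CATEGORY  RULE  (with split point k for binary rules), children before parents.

[0,1] S  lex  "often"
[1,2] (S/(N/NP))\S  lex  "near"
[0,2] S/(N/NP)  <  k=1
[2,3] N/NP  lex  "ate"
[0,3] S  >  k=2

[0,3] S   >
  [0,2] S/(N/NP)   <
    [0,1] "often" : S
    [1,2] "near" : (S/(N/NP))\S
  [2,3] "ate" : N/NP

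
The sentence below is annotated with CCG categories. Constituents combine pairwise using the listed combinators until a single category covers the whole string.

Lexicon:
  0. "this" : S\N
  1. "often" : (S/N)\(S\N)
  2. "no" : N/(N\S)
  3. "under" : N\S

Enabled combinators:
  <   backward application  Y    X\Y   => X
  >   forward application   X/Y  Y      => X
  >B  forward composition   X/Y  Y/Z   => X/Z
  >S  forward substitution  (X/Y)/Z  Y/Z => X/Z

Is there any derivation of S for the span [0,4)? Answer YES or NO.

[0,4] S   >
  [0,2] S/N   <
    [0,1] "this" : S\N
    [1,2] "often" : (S/N)\(S\N)
  [2,4] N   >
    [2,3] "no" : N/(N\S)
    [3,4] "under" : N\S

YES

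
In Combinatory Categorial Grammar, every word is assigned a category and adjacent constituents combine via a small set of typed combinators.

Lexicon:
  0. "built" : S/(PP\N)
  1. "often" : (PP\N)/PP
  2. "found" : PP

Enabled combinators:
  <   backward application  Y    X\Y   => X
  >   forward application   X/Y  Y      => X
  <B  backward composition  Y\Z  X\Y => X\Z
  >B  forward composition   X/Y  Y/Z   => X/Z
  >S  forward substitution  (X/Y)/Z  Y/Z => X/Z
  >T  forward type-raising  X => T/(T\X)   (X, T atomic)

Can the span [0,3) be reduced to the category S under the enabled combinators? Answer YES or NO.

YES

[0,3] S   >
  [0,1] "built" : S/(PP\N)
  [1,3] PP\N   >
    [1,2] "often" : (PP\N)/PP
    [2,3] "found" : PP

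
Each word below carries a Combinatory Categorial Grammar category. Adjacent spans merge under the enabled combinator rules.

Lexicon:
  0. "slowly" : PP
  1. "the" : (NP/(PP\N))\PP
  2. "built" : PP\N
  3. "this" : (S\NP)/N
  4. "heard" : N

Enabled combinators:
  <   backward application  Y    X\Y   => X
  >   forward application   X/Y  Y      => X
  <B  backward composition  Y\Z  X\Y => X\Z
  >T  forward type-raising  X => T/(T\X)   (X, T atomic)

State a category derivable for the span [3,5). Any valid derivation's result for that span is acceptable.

[0,5] S   <
  [0,3] NP   >
    [0,2] NP/(PP\N)   <
      [0,1] "slowly" : PP
      [1,2] "the" : (NP/(PP\N))\PP
    [2,3] "built" : PP\N
  [3,5] S\NP   >
    [3,4] "this" : (S\NP)/N
    [4,5] "heard" : N

S\NP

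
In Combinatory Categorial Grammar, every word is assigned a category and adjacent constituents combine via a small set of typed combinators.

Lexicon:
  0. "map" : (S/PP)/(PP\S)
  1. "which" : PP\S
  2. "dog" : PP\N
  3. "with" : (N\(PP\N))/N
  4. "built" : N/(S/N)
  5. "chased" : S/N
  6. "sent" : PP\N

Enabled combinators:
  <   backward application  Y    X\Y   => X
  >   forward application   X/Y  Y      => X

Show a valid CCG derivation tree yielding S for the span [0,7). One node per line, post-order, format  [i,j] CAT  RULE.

[0,7] S   >
  [0,2] S/PP   >
    [0,1] "map" : (S/PP)/(PP\S)
    [1,2] "which" : PP\S
  [2,7] PP   <
    [2,6] N   <
      [2,3] "dog" : PP\N
      [3,6] N\(PP\N)   >
        [3,4] "with" : (N\(PP\N))/N
        [4,6] N   >
          [4,5] "built" : N/(S/N)
          [5,6] "chased" : S/N
    [6,7] "sent" : PP\N

[0,1] (S/PP)/(PP\S)  lex  "map"
[1,2] PP\S  lex  "which"
[0,2] S/PP  >  k=1
[2,3] PP\N  lex  "dog"
[3,4] (N\(PP\N))/N  lex  "with"
[4,5] N/(S/N)  lex  "built"
[5,6] S/N  lex  "chased"
[4,6] N  >  k=5
[3,6] N\(PP\N)  >  k=4
[2,6] N  <  k=3
[6,7] PP\N  lex  "sent"
[2,7] PP  <  k=6
[0,7] S  >  k=2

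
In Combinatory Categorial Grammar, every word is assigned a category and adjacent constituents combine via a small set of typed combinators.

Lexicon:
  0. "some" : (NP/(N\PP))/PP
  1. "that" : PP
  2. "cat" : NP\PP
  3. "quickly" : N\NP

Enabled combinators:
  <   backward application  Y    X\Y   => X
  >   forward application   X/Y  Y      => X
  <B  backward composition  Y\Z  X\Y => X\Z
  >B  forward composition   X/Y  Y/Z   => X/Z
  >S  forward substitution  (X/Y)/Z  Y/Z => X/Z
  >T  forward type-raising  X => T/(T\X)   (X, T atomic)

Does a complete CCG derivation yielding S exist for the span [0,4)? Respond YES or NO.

(NP/(N\PP))/PP PP NP\PP N\NP
CKY chart[0,4] = {(NP/(N\PP))/(PP\N), N/(N\NP), NP, NP/(NP\NP), PP/(PP\NP), S/(S\NP)}; S ∉ chart

NO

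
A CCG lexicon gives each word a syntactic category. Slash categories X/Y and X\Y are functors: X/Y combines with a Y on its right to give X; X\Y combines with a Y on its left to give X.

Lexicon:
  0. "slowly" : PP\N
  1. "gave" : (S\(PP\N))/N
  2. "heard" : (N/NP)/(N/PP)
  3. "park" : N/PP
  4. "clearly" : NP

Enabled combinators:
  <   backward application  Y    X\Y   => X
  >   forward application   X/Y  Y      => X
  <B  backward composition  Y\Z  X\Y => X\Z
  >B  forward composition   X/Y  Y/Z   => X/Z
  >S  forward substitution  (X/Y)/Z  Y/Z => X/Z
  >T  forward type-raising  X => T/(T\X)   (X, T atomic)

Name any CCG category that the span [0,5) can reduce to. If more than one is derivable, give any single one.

[0,5] S   <
  [0,1] "slowly" : PP\N
  [1,5] S\(PP\N)   >
    [1,2] "gave" : (S\(PP\N))/N
    [2,5] N   >
      [2,4] N/NP   >
        [2,3] "heard" : (N/NP)/(N/PP)
        [3,4] "park" : N/PP
      [4,5] "clearly" : NP

S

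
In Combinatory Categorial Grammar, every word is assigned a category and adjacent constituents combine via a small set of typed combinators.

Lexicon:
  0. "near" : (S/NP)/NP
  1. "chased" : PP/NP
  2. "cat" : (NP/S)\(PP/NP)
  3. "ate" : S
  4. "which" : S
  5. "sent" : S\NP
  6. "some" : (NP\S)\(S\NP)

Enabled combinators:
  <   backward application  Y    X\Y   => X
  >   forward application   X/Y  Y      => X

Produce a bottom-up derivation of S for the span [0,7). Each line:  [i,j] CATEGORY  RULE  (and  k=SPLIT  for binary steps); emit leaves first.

[0,1] (S/NP)/NP  lex  "near"
[1,2] PP/NP  lex  "chased"
[2,3] (NP/S)\(PP/NP)  lex  "cat"
[1,3] NP/S  <  k=2
[3,4] S  lex  "ate"
[1,4] NP  >  k=3
[0,4] S/NP  >  k=1
[4,5] S  lex  "which"
[5,6] S\NP  lex  "sent"
[6,7] (NP\S)\(S\NP)  lex  "some"
[5,7] NP\S  <  k=6
[4,7] NP  <  k=5
[0,7] S  >  k=4

[0,7] S   >
  [0,4] S/NP   >
    [0,1] "near" : (S/NP)/NP
    [1,4] NP   >
      [1,3] NP/S   <
        [1,2] "chased" : PP/NP
        [2,3] "cat" : (NP/S)\(PP/NP)
      [3,4] "ate" : S
  [4,7] NP   <
    [4,5] "which" : S
    [5,7] NP\S   <
      [5,6] "sent" : S\NP
      [6,7] "some" : (NP\S)\(S\NP)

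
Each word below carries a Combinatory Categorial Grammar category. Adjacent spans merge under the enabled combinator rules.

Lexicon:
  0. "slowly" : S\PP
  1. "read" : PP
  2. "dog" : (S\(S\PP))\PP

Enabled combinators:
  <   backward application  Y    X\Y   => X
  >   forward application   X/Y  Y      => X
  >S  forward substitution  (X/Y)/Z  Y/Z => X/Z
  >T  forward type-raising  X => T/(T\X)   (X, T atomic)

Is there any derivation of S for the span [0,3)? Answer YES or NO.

[0,3] S   <
  [0,1] "slowly" : S\PP
  [1,3] S\(S\PP)   <
    [1,2] "read" : PP
    [2,3] "dog" : (S\(S\PP))\PP

YES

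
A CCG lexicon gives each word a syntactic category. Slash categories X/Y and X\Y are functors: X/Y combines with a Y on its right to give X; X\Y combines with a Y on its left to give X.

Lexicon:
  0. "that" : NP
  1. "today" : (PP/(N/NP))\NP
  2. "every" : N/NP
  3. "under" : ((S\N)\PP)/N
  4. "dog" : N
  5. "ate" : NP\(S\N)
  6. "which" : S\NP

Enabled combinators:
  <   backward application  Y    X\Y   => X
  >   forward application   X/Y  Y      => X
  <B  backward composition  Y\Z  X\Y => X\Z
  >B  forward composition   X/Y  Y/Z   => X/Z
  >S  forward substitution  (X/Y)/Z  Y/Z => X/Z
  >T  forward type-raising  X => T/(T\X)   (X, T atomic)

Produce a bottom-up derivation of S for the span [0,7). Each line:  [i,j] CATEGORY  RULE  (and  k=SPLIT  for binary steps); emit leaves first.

[0,7] S   <
  [0,3] PP   >
    [0,2] PP/(N/NP)   <
      [0,1] "that" : NP
      [1,2] "today" : (PP/(N/NP))\NP
    [2,3] "every" : N/NP
  [3,7] S\PP   <B
    [3,6] NP\PP   <B
      [3,5] (S\N)\PP   >
        [3,4] "under" : ((S\N)\PP)/N
        [4,5] "dog" : N
      [5,6] "ate" : NP\(S\N)
    [6,7] "which" : S\NP

[0,1] NP  lex  "that"
[1,2] (PP/(N/NP))\NP  lex  "today"
[0,2] PP/(N/NP)  <  k=1
[2,3] N/NP  lex  "every"
[0,3] PP  >  k=2
[3,4] ((S\N)\PP)/N  lex  "under"
[4,5] N  lex  "dog"
[3,5] (S\N)\PP  >  k=4
[5,6] NP\(S\N)  lex  "ate"
[3,6] NP\PP  <B  k=5
[6,7] S\NP  lex  "which"
[3,7] S\PP  <B  k=6
[0,7] S  <  k=3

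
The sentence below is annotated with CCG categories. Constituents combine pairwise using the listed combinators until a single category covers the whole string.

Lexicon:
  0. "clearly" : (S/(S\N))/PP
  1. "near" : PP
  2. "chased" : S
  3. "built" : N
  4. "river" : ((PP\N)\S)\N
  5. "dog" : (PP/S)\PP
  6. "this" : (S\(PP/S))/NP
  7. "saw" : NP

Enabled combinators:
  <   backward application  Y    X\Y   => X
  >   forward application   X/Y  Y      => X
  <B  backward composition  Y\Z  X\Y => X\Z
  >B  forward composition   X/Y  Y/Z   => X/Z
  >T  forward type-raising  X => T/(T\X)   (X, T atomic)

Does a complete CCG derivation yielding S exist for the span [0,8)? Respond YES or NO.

YES

[0,8] S   >
  [0,2] S/(S\N)   >
    [0,1] "clearly" : (S/(S\N))/PP
    [1,2] "near" : PP
  [2,8] S\N   <B
    [2,5] PP\N   <
      [2,3] "chased" : S
      [3,5] (PP\N)\S   <
        [3,4] "built" : N
        [4,5] "river" : ((PP\N)\S)\N
    [5,8] S\PP   <B
      [5,6] "dog" : (PP/S)\PP
      [6,8] S\(PP/S)   >
        [6,7] "this" : (S\(PP/S))/NP
        [7,8] "saw" : NP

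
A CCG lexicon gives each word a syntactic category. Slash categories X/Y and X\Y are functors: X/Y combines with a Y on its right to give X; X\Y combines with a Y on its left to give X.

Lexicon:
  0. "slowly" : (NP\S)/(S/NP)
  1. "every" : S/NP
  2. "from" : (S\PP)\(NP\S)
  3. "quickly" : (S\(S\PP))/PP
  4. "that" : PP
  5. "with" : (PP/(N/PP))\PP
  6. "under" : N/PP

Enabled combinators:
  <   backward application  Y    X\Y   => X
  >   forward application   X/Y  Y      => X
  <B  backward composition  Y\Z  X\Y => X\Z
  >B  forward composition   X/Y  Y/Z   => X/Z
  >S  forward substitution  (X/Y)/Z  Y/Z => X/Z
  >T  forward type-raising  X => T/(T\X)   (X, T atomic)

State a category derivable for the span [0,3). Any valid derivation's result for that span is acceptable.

S\PP

[0,7] S   <
  [0,3] S\PP   <
    [0,2] NP\S   >
      [0,1] "slowly" : (NP\S)/(S/NP)
      [1,2] "every" : S/NP
    [2,3] "from" : (S\PP)\(NP\S)
  [3,7] S\(S\PP)   >
    [3,4] "quickly" : (S\(S\PP))/PP
    [4,7] PP   >
      [4,6] PP/(N/PP)   <
        [4,5] "that" : PP
        [5,6] "with" : (PP/(N/PP))\PP
      [6,7] "under" : N/PP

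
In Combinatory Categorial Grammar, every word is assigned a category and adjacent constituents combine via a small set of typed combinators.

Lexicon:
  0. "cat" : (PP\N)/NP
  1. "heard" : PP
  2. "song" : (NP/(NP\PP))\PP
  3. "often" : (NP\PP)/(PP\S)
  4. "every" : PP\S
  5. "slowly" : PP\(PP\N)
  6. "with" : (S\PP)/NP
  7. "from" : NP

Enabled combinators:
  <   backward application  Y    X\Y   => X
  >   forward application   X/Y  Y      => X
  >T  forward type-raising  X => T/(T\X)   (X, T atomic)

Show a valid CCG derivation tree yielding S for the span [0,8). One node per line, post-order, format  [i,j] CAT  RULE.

[0,8] S   <
  [0,6] PP   <
    [0,5] PP\N   >
      [0,1] "cat" : (PP\N)/NP
      [1,5] NP   >
        [1,3] NP/(NP\PP)   <
          [1,2] "heard" : PP
          [2,3] "song" : (NP/(NP\PP))\PP
        [3,5] NP\PP   >
          [3,4] "often" : (NP\PP)/(PP\S)
          [4,5] "every" : PP\S
    [5,6] "slowly" : PP\(PP\N)
  [6,8] S\PP   >
    [6,7] "with" : (S\PP)/NP
    [7,8] "from" : NP

[0,1] (PP\N)/NP  lex  "cat"
[1,2] PP  lex  "heard"
[2,3] (NP/(NP\PP))\PP  lex  "song"
[1,3] NP/(NP\PP)  <  k=2
[3,4] (NP\PP)/(PP\S)  lex  "often"
[4,5] PP\S  lex  "every"
[3,5] NP\PP  >  k=4
[1,5] NP  >  k=3
[0,5] PP\N  >  k=1
[5,6] PP\(PP\N)  lex  "slowly"
[0,6] PP  <  k=5
[6,7] (S\PP)/NP  lex  "with"
[7,8] NP  lex  "from"
[6,8] S\PP  >  k=7
[0,8] S  <  k=6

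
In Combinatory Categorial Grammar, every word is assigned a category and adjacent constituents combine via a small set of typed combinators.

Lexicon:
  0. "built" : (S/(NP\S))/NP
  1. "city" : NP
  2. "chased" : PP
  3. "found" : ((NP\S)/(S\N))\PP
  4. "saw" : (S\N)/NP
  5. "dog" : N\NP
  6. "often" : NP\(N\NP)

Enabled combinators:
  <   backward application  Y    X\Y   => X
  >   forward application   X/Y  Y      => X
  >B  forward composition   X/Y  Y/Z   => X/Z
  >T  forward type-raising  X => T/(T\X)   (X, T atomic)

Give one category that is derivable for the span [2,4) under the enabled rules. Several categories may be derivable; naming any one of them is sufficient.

(NP\S)/(S\N)

[0,7] S   >
  [0,2] S/(NP\S)   >
    [0,1] "built" : (S/(NP\S))/NP
    [1,2] "city" : NP
  [2,7] NP\S   >
    [2,4] (NP\S)/(S\N)   <
      [2,3] "chased" : PP
      [3,4] "found" : ((NP\S)/(S\N))\PP
    [4,7] S\N   >
      [4,5] "saw" : (S\N)/NP
      [5,7] NP   <
        [5,6] "dog" : N\NP
        [6,7] "often" : NP\(N\NP)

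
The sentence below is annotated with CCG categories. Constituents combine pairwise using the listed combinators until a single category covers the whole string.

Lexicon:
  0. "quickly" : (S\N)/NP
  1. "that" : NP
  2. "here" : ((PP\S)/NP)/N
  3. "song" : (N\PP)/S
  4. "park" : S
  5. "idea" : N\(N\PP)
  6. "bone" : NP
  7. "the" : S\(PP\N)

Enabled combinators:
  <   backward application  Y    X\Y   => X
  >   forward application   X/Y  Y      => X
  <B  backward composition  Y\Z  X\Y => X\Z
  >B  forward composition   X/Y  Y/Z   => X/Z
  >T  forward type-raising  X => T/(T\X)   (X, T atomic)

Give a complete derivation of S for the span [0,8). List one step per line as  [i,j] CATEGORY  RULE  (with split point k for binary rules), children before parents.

[0,8] S   <
  [0,7] PP\N   <B
    [0,2] S\N   >
      [0,1] "quickly" : (S\N)/NP
      [1,2] "that" : NP
    [2,7] PP\S   >
      [2,6] (PP\S)/NP   >
        [2,3] "here" : ((PP\S)/NP)/N
        [3,6] N   <
          [3,5] N\PP   >
            [3,4] "song" : (N\PP)/S
            [4,5] "park" : S
          [5,6] "idea" : N\(N\PP)
      [6,7] "bone" : NP
  [7,8] "the" : S\(PP\N)

[0,1] (S\N)/NP  lex  "quickly"
[1,2] NP  lex  "that"
[0,2] S\N  >  k=1
[2,3] ((PP\S)/NP)/N  lex  "here"
[3,4] (N\PP)/S  lex  "song"
[4,5] S  lex  "park"
[3,5] N\PP  >  k=4
[5,6] N\(N\PP)  lex  "idea"
[3,6] N  <  k=5
[2,6] (PP\S)/NP  >  k=3
[6,7] NP  lex  "bone"
[2,7] PP\S  >  k=6
[0,7] PP\N  <B  k=2
[7,8] S\(PP\N)  lex  "the"
[0,8] S  <  k=7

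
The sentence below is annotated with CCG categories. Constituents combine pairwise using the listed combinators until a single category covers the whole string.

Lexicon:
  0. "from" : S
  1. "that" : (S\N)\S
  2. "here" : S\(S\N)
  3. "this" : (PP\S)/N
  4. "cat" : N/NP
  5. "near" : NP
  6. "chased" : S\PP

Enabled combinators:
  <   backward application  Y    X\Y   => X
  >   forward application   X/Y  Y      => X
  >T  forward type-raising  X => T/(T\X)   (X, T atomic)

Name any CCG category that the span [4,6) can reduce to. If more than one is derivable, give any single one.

N

[0,7] S   <
  [0,6] PP   <
    [0,3] S   <
      [0,2] S\N   <
        [0,1] "from" : S
        [1,2] "that" : (S\N)\S
      [2,3] "here" : S\(S\N)
    [3,6] PP\S   >
      [3,4] "this" : (PP\S)/N
      [4,6] N   >
        [4,5] "cat" : N/NP
        [5,6] "near" : NP
  [6,7] "chased" : S\PP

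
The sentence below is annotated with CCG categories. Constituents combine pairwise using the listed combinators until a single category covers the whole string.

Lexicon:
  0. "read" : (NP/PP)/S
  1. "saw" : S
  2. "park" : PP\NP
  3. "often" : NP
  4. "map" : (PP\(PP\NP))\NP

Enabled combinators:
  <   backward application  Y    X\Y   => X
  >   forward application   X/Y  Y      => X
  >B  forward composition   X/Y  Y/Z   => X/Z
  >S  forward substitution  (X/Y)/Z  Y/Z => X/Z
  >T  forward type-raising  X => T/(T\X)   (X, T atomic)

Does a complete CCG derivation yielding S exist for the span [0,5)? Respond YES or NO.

(NP/PP)/S S PP\NP NP (PP\(PP\NP))\NP
CKY chart[0,5] = {N/(N\NP), NP, NP/(NP\NP), NP/(PP\PP), PP/(PP\NP), S/(S\NP)}; S ∉ chart

NO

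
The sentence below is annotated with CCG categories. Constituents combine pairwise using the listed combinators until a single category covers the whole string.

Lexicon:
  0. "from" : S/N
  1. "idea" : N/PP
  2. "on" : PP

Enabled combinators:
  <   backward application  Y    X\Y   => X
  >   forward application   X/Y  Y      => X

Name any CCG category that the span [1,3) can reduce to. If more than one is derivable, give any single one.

[0,3] S   >
  [0,1] "from" : S/N
  [1,3] N   >
    [1,2] "idea" : N/PP
    [2,3] "on" : PP

N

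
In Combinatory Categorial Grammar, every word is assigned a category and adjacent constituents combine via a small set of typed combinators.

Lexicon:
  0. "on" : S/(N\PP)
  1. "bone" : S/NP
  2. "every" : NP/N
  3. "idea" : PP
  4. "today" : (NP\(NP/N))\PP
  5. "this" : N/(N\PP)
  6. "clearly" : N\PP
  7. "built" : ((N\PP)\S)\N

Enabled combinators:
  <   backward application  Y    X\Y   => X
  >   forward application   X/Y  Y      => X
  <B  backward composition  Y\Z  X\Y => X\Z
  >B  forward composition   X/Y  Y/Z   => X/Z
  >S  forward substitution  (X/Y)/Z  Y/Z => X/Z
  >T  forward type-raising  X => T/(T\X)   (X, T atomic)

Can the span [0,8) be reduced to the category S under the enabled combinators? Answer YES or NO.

[0,8] S   >
  [0,1] "on" : S/(N\PP)
  [1,8] N\PP   <
    [1,5] S   >
      [1,2] "bone" : S/NP
      [2,5] NP   <
        [2,3] "every" : NP/N
        [3,5] NP\(NP/N)   <
          [3,4] "idea" : PP
          [4,5] "today" : (NP\(NP/N))\PP
    [5,8] (N\PP)\S   <
      [5,7] N   >
        [5,6] "this" : N/(N\PP)
        [6,7] "clearly" : N\PP
      [7,8] "built" : ((N\PP)\S)\N

YES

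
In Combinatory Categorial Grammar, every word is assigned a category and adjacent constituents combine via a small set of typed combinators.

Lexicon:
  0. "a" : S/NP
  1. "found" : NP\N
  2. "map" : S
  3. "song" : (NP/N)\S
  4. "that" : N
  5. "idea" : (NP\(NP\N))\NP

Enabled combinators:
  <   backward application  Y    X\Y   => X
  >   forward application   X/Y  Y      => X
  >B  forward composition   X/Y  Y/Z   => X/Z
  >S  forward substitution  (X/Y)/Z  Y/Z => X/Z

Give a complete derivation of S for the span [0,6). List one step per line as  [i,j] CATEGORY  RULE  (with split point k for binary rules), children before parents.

[0,1] S/NP  lex  "a"
[1,2] NP\N  lex  "found"
[2,3] S  lex  "map"
[3,4] (NP/N)\S  lex  "song"
[2,4] NP/N  <  k=3
[4,5] N  lex  "that"
[2,5] NP  >  k=4
[5,6] (NP\(NP\N))\NP  lex  "idea"
[2,6] NP\(NP\N)  <  k=5
[1,6] NP  <  k=2
[0,6] S  >  k=1

[0,6] S   >
  [0,1] "a" : S/NP
  [1,6] NP   <
    [1,2] "found" : NP\N
    [2,6] NP\(NP\N)   <
      [2,5] NP   >
        [2,4] NP/N   <
          [2,3] "map" : S
          [3,4] "song" : (NP/N)\S
        [4,5] "that" : N
      [5,6] "idea" : (NP\(NP\N))\NP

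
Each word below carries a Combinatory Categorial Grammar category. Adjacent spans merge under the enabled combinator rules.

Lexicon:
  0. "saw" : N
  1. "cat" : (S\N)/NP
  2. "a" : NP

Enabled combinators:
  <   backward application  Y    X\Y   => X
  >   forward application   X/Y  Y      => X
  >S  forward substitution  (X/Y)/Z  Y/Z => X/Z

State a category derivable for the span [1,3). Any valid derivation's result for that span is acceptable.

[0,3] S   <
  [0,1] "saw" : N
  [1,3] S\N   >
    [1,2] "cat" : (S\N)/NP
    [2,3] "a" : NP

S\N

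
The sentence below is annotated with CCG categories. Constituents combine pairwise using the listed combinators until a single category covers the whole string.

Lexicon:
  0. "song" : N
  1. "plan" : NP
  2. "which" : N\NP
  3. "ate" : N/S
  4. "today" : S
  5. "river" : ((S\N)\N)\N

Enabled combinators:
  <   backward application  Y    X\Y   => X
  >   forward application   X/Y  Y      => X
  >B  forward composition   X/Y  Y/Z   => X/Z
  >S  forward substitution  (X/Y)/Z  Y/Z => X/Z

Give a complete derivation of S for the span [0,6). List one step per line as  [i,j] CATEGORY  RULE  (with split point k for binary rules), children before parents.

[0,6] S   <
  [0,1] "song" : N
  [1,6] S\N   <
    [1,3] N   <
      [1,2] "plan" : NP
      [2,3] "which" : N\NP
    [3,6] (S\N)\N   <
      [3,5] N   >
        [3,4] "ate" : N/S
        [4,5] "today" : S
      [5,6] "river" : ((S\N)\N)\N

[0,1] N  lex  "song"
[1,2] NP  lex  "plan"
[2,3] N\NP  lex  "which"
[1,3] N  <  k=2
[3,4] N/S  lex  "ate"
[4,5] S  lex  "today"
[3,5] N  >  k=4
[5,6] ((S\N)\N)\N  lex  "river"
[3,6] (S\N)\N  <  k=5
[1,6] S\N  <  k=3
[0,6] S  <  k=1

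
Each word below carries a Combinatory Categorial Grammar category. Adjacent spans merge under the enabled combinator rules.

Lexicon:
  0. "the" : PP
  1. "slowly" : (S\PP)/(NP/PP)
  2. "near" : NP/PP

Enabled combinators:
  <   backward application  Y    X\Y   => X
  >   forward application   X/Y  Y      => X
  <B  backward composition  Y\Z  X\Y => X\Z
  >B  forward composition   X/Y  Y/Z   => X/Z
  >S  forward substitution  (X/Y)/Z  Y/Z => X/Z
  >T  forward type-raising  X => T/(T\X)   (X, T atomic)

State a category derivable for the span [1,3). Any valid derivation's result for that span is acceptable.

[0,3] S   >
  [0,1] S/(S\PP)   >T
    [0,1] "the" : PP
  [1,3] S\PP   >
    [1,2] "slowly" : (S\PP)/(NP/PP)
    [2,3] "near" : NP/PP

S\PP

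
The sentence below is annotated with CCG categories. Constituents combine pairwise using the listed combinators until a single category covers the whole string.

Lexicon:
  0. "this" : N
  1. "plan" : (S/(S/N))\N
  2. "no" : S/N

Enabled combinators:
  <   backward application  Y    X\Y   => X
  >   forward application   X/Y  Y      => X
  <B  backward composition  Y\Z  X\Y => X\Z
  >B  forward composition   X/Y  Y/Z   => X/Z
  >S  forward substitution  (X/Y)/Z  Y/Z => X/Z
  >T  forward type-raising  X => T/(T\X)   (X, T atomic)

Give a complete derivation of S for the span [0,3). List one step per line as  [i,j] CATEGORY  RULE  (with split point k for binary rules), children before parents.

[0,1] N  lex  "this"
[1,2] (S/(S/N))\N  lex  "plan"
[0,2] S/(S/N)  <  k=1
[2,3] S/N  lex  "no"
[0,3] S  >  k=2

[0,3] S   >
  [0,2] S/(S/N)   <
    [0,1] "this" : N
    [1,2] "plan" : (S/(S/N))\N
  [2,3] "no" : S/N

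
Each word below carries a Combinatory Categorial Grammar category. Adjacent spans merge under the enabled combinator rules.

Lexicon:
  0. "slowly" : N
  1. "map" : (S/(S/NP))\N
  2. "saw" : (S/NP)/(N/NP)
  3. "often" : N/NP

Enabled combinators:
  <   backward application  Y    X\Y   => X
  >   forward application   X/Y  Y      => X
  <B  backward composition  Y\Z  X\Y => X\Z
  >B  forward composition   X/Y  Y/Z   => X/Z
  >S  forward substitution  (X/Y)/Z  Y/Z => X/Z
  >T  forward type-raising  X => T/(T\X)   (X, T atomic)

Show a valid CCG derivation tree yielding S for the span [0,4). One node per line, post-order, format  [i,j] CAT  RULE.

[0,1] N  lex  "slowly"
[1,2] (S/(S/NP))\N  lex  "map"
[0,2] S/(S/NP)  <  k=1
[2,3] (S/NP)/(N/NP)  lex  "saw"
[3,4] N/NP  lex  "often"
[2,4] S/NP  >  k=3
[0,4] S  >  k=2

[0,4] S   >
  [0,2] S/(S/NP)   <
    [0,1] "slowly" : N
    [1,2] "map" : (S/(S/NP))\N
  [2,4] S/NP   >
    [2,3] "saw" : (S/NP)/(N/NP)
    [3,4] "often" : N/NP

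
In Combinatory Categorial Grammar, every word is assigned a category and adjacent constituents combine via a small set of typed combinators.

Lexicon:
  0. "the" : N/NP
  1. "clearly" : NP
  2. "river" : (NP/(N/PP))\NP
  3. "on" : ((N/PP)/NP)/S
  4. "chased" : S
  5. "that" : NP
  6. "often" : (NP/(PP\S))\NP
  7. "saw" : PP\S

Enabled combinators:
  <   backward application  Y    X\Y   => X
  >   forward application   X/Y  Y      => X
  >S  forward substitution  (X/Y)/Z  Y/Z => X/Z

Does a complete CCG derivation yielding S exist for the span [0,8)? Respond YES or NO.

N/NP NP (NP/(N/PP))\NP ((N/PP)/NP)/S S NP (NP/(PP\S))\NP PP\S
CKY chart[0,8] = {N}; S ∉ chart

NO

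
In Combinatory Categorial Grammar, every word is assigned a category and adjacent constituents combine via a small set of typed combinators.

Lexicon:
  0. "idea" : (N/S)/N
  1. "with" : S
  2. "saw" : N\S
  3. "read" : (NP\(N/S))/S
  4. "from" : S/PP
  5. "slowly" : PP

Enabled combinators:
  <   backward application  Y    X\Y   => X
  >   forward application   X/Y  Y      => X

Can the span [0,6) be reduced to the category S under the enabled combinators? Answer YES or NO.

(N/S)/N S N\S (NP\(N/S))/S S/PP PP
CKY chart[0,6] = {NP}; S ∉ chart

NO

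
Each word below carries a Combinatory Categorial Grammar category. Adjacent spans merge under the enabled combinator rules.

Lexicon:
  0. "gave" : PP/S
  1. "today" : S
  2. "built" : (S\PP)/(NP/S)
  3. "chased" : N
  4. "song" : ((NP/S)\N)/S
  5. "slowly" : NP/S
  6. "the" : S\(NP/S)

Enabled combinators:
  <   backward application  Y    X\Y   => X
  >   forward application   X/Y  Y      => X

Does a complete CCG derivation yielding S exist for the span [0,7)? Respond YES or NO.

[0,7] S   <
  [0,2] PP   >
    [0,1] "gave" : PP/S
    [1,2] "today" : S
  [2,7] S\PP   >
    [2,3] "built" : (S\PP)/(NP/S)
    [3,7] NP/S   <
      [3,4] "chased" : N
      [4,7] (NP/S)\N   >
        [4,5] "song" : ((NP/S)\N)/S
        [5,7] S   <
          [5,6] "slowly" : NP/S
          [6,7] "the" : S\(NP/S)

YES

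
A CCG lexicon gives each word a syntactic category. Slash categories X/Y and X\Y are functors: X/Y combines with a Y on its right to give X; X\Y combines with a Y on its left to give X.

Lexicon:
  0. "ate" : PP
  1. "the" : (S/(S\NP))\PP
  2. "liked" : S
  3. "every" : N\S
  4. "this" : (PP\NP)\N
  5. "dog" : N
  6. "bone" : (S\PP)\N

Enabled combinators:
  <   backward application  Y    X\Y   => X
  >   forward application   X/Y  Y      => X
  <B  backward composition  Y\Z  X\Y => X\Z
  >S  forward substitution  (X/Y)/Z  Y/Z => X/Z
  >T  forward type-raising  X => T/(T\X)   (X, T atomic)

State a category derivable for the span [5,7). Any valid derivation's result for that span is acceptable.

[0,7] S   >
  [0,2] S/(S\NP)   <
    [0,1] "ate" : PP
    [1,2] "the" : (S/(S\NP))\PP
  [2,7] S\NP   <B
    [2,5] PP\NP   <
      [2,4] N   >
        [2,3] N/(N\S)   >T
          [2,3] "liked" : S
        [3,4] "every" : N\S
      [4,5] "this" : (PP\NP)\N
    [5,7] S\PP   <
      [5,6] "dog" : N
      [6,7] "bone" : (S\PP)\N

S\PP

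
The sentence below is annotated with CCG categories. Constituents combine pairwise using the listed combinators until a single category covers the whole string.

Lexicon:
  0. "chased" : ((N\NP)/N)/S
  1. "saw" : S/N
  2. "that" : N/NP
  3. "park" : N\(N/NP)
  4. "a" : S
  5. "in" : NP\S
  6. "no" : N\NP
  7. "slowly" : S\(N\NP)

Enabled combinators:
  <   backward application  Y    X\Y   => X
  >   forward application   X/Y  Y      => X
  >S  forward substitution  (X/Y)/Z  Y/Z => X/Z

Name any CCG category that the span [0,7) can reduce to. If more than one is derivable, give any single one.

N\NP

[0,8] S   <
  [0,7] N\NP   >
    [0,4] (N\NP)/N   >
      [0,1] "chased" : ((N\NP)/N)/S
      [1,4] S   >
        [1,2] "saw" : S/N
        [2,4] N   <
          [2,3] "that" : N/NP
          [3,4] "park" : N\(N/NP)
    [4,7] N   <
      [4,6] NP   <
        [4,5] "a" : S
        [5,6] "in" : NP\S
      [6,7] "no" : N\NP
  [7,8] "slowly" : S\(N\NP)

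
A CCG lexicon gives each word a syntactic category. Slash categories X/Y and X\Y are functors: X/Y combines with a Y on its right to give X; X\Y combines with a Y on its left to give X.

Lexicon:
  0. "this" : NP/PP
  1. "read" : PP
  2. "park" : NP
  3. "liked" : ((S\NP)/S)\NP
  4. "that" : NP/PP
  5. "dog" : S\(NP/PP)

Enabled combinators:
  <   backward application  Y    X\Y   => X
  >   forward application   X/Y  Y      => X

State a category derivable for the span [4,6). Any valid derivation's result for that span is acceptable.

[0,6] S   <
  [0,2] NP   >
    [0,1] "this" : NP/PP
    [1,2] "read" : PP
  [2,6] S\NP   >
    [2,4] (S\NP)/S   <
      [2,3] "park" : NP
      [3,4] "liked" : ((S\NP)/S)\NP
    [4,6] S   <
      [4,5] "that" : NP/PP
      [5,6] "dog" : S\(NP/PP)

S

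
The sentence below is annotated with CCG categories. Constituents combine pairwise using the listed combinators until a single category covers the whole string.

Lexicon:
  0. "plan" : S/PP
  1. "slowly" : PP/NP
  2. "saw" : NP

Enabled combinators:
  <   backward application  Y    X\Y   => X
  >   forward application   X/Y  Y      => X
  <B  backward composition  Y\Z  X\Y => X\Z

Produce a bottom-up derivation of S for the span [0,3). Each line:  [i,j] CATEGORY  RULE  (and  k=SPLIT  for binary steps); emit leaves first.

[0,3] S   >
  [0,1] "plan" : S/PP
  [1,3] PP   >
    [1,2] "slowly" : PP/NP
    [2,3] "saw" : NP

[0,1] S/PP  lex  "plan"
[1,2] PP/NP  lex  "slowly"
[2,3] NP  lex  "saw"
[1,3] PP  >  k=2
[0,3] S  >  k=1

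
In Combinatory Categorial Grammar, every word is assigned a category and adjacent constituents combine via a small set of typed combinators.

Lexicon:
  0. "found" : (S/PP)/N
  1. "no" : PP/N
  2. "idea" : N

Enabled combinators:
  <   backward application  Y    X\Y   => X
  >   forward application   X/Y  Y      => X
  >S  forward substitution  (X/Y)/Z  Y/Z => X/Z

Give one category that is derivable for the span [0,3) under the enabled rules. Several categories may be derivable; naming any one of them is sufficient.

S

[0,3] S   >
  [0,2] S/N   >S
    [0,1] "found" : (S/PP)/N
    [1,2] "no" : PP/N
  [2,3] "idea" : N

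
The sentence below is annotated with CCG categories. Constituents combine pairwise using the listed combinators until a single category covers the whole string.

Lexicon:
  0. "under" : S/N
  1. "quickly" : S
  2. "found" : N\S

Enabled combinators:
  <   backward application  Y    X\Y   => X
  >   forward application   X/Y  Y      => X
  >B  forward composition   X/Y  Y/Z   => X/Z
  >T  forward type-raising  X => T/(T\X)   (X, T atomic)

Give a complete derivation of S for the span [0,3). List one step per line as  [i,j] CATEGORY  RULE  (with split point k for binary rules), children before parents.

[0,3] S   >
  [0,1] "under" : S/N
  [1,3] N   <
    [1,2] "quickly" : S
    [2,3] "found" : N\S

[0,1] S/N  lex  "under"
[1,2] S  lex  "quickly"
[2,3] N\S  lex  "found"
[1,3] N  <  k=2
[0,3] S  >  k=1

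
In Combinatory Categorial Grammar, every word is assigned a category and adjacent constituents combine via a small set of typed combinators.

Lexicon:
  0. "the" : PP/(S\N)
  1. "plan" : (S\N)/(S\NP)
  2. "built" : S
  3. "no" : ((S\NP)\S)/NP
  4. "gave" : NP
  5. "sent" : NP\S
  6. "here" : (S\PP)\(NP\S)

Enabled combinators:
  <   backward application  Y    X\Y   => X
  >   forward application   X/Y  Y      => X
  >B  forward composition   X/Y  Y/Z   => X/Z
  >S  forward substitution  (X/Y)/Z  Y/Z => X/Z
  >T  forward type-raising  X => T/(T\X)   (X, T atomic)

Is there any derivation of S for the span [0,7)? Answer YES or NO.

YES

[0,7] S   <
  [0,5] PP   >
    [0,1] "the" : PP/(S\N)
    [1,5] S\N   >
      [1,2] "plan" : (S\N)/(S\NP)
      [2,5] S\NP   <
        [2,3] "built" : S
        [3,5] (S\NP)\S   >
          [3,4] "no" : ((S\NP)\S)/NP
          [4,5] "gave" : NP
  [5,7] S\PP   <
    [5,6] "sent" : NP\S
    [6,7] "here" : (S\PP)\(NP\S)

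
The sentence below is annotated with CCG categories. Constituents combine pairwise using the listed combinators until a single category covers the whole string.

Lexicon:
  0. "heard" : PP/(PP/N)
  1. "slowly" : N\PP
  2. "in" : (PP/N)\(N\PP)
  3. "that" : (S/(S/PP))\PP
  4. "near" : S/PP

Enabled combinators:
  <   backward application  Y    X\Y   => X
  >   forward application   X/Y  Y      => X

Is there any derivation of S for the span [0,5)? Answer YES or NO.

[0,5] S   >
  [0,4] S/(S/PP)   <
    [0,3] PP   >
      [0,1] "heard" : PP/(PP/N)
      [1,3] PP/N   <
        [1,2] "slowly" : N\PP
        [2,3] "in" : (PP/N)\(N\PP)
    [3,4] "that" : (S/(S/PP))\PP
  [4,5] "near" : S/PP

YES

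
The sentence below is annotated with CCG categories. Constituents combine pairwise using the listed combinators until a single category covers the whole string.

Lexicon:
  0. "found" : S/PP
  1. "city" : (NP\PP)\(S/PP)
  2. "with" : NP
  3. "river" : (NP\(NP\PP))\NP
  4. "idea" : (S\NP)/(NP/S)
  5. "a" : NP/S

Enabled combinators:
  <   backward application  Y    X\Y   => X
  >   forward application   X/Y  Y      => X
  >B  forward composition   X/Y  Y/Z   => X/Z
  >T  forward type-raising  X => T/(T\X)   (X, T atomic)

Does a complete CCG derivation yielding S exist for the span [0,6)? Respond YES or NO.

YES

[0,6] S   <
  [0,4] NP   <
    [0,2] NP\PP   <
      [0,1] "found" : S/PP
      [1,2] "city" : (NP\PP)\(S/PP)
    [2,4] NP\(NP\PP)   <
      [2,3] "with" : NP
      [3,4] "river" : (NP\(NP\PP))\NP
  [4,6] S\NP   >
    [4,5] "idea" : (S\NP)/(NP/S)
    [5,6] "a" : NP/S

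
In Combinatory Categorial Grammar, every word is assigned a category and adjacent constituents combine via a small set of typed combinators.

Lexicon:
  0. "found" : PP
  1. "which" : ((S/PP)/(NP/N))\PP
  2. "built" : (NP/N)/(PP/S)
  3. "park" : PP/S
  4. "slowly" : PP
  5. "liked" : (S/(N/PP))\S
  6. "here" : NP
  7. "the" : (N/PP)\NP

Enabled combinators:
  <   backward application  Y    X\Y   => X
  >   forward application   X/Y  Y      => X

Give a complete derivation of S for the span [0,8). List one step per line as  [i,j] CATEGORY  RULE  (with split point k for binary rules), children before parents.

[0,8] S   >
  [0,6] S/(N/PP)   <
    [0,5] S   >
      [0,4] S/PP   >
        [0,2] (S/PP)/(NP/N)   <
          [0,1] "found" : PP
          [1,2] "which" : ((S/PP)/(NP/N))\PP
        [2,4] NP/N   >
          [2,3] "built" : (NP/N)/(PP/S)
          [3,4] "park" : PP/S
      [4,5] "slowly" : PP
    [5,6] "liked" : (S/(N/PP))\S
  [6,8] N/PP   <
    [6,7] "here" : NP
    [7,8] "the" : (N/PP)\NP

[0,1] PP  lex  "found"
[1,2] ((S/PP)/(NP/N))\PP  lex  "which"
[0,2] (S/PP)/(NP/N)  <  k=1
[2,3] (NP/N)/(PP/S)  lex  "built"
[3,4] PP/S  lex  "park"
[2,4] NP/N  >  k=3
[0,4] S/PP  >  k=2
[4,5] PP  lex  "slowly"
[0,5] S  >  k=4
[5,6] (S/(N/PP))\S  lex  "liked"
[0,6] S/(N/PP)  <  k=5
[6,7] NP  lex  "here"
[7,8] (N/PP)\NP  lex  "the"
[6,8] N/PP  <  k=7
[0,8] S  >  k=6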